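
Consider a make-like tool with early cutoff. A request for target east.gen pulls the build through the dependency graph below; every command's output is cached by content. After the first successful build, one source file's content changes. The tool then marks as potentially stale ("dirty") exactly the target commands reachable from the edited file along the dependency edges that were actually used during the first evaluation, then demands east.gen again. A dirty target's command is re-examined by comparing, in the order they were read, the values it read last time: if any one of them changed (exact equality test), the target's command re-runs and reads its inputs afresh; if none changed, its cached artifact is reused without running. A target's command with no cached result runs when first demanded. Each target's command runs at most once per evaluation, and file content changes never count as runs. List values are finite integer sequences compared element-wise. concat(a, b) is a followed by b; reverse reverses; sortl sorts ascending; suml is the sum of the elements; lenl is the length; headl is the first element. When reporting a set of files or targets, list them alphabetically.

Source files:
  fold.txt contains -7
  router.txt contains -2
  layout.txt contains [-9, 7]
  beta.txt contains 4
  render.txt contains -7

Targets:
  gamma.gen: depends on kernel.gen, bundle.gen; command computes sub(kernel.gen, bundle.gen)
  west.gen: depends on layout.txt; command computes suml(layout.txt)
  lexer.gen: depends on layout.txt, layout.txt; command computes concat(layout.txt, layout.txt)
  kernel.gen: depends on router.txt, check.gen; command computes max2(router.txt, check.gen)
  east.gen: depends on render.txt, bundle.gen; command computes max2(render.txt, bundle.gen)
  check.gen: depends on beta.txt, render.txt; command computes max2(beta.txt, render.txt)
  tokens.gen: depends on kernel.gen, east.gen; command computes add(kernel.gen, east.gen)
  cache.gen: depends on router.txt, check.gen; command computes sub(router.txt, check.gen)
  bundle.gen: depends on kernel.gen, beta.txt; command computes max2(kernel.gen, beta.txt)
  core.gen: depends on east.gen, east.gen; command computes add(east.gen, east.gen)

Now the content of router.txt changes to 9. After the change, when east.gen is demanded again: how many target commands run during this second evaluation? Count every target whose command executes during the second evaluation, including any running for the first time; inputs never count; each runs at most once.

3 target commands run: bundle.gen, east.gen, kernel.gen.

First demand of the output computes:
  check.gen = max2(4, -7) = 4
  kernel.gen = max2(-2, 4) = 4
  bundle.gen = max2(4, 4) = 4
  east.gen = max2(-7, 4) = 4

After the edit, cleaning proceeds:
  kernel.gen: a read changed (router.txt -2->9) — executes, giving 9.
  bundle.gen: a read changed (kernel.gen 4->9) — executes, giving 9.
  east.gen: a read changed (bundle.gen 4->9) — executes, giving 9.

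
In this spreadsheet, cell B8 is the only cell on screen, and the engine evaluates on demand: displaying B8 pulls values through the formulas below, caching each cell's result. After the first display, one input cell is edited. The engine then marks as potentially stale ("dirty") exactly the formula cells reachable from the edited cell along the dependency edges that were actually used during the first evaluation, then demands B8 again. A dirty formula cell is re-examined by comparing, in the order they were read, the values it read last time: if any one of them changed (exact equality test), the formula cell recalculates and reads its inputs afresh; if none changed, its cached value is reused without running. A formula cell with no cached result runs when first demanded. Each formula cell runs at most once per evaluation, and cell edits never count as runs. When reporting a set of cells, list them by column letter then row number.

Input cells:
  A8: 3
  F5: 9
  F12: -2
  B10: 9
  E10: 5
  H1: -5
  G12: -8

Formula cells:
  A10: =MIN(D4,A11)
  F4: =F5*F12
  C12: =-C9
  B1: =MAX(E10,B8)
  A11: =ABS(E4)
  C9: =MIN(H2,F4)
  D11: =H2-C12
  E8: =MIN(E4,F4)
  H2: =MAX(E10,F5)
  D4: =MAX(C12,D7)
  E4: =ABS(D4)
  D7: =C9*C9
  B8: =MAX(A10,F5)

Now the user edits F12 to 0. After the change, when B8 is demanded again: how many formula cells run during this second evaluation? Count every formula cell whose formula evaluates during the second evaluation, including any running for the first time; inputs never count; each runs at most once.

Run set: A10, A11, B8, C9, C12, D4, D7, E4, F4 (9 run).

Initial pass — values computed on the first demand:
  F4 = 9 * -2 = -18
  H2 = MAX(5, 9) = 9
  C9 = MIN(9, -18) = -18
  C12 = -(-18) = 18
  D7 = -18 * -18 = 324
  D4 = MAX(18, 324) = 324
  E4 = ABS(324) = 324
  A11 = ABS(324) = 324
  A10 = MIN(324, 324) = 324
  B8 = MAX(324, 9) = 324

Second demand — change propagation:
  F4: re-runs because F12 -2->0; new result 0.
  C9: re-runs because F4 -18->0; new result 0.
  C12: re-runs because C9 -18->0; new result 0.
  D7: re-runs because C9 -18->0; C9 -18->0; new result 0.
  D4: re-runs because C12 18->0; D7 324->0; new result 0.
  E4: re-runs because D4 324->0; new result 0.
  A11: re-runs because E4 324->0; new result 0.
  A10: re-runs because D4 324->0; A11 324->0; new result 0.
  B8: re-runs because A10 324->0; new result 9.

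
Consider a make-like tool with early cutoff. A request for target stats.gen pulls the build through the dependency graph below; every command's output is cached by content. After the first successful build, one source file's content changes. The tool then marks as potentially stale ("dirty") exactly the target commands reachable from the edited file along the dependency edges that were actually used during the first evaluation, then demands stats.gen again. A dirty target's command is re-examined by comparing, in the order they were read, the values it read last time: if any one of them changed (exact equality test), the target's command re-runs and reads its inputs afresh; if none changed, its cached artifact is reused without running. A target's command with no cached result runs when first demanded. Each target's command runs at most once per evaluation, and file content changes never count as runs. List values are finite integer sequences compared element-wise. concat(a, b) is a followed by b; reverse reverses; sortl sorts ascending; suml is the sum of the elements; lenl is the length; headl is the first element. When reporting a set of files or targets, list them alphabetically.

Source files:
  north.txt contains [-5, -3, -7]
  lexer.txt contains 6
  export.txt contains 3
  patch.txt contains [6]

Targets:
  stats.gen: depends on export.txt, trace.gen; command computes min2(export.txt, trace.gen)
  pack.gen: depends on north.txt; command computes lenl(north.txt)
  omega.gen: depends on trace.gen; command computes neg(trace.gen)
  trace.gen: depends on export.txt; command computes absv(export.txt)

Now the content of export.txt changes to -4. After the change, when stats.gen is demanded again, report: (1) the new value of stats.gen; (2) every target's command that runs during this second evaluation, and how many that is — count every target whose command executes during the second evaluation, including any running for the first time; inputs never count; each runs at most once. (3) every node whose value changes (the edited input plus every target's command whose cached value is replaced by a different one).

Demanding stats.gen again yields -4.
2 target commands run: stats.gen, trace.gen.
The nodes whose values change: export.txt, stats.gen, trace.gen.

First demand of the output computes:
  trace.gen = absv(3) = 3
  stats.gen = min2(3, 3) = 3

After the edit, cleaning proceeds:
  trace.gen: a read changed (export.txt 3->-4) — executes, giving 4.
  stats.gen: a read changed (export.txt 3->-4; trace.gen 3->4) — executes, giving -4.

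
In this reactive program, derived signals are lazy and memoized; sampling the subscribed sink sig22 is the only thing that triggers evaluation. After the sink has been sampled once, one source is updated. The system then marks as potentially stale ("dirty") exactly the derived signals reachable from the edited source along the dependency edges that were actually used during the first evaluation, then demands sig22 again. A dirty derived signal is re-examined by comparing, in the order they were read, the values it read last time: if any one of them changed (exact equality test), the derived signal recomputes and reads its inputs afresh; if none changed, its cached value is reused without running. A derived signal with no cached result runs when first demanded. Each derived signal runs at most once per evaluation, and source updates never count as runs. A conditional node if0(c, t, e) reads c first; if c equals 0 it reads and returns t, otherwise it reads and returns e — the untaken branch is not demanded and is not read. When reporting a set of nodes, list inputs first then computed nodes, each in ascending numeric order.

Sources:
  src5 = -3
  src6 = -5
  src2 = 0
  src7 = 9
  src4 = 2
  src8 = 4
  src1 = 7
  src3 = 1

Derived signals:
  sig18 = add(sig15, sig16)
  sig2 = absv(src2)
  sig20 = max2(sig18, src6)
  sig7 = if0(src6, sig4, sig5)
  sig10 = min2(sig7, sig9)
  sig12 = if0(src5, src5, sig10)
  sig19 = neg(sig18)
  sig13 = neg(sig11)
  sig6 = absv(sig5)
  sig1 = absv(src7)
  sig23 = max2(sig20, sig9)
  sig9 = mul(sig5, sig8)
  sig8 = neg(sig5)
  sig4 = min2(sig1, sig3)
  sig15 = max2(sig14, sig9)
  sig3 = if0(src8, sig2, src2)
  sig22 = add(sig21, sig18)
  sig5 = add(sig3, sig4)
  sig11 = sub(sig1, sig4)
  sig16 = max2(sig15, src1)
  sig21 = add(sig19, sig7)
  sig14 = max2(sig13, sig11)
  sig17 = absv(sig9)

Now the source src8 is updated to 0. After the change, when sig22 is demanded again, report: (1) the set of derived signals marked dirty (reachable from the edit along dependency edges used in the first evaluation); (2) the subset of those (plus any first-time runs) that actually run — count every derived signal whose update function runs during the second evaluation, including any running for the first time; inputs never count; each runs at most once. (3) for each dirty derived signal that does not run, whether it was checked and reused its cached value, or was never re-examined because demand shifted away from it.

First demand of the output computes:
  sig1 = absv(9) = 9
  sig3 = if0(src8=4 -> else branch src2) = 0
  sig4 = min2(9, 0) = 0
  sig5 = add(0, 0) = 0
  sig7 = if0(src6=-5 -> else branch sig5) = 0
  sig8 = neg(0) = 0
  sig9 = mul(0, 0) = 0
  sig11 = sub(9, 0) = 9
  sig13 = neg(9) = -9
  sig14 = max2(-9, 9) = 9
  sig15 = max2(9, 0) = 9
  sig16 = max2(9, 7) = 9
  sig18 = add(9, 9) = 18
  sig19 = neg(18) = -18
  sig21 = add(-18, 0) = -18
  sig22 = add(-18, 18) = 0

After the edit, cleaning proceeds:
  sig2: had never run; runs now, result 0.
  sig3: a read changed (src8 4->0) — executes, giving 0 — identical to its old value.
  sig4: dirty, but its reads are unchanged (sig1 unchanged, sig3 unchanged); cached 0 stands.
  sig5: dirty, but its reads are unchanged (sig3 unchanged, sig4 unchanged); cached 0 stands.
  sig7: dirty, but its reads are unchanged (src6 unchanged, sig5 unchanged); cached 0 stands.
  sig8: dirty, but its reads are unchanged (sig5 unchanged); cached 0 stands.
  sig9: dirty, but its reads are unchanged (sig5 unchanged, sig8 unchanged); cached 0 stands.
  sig11: dirty, but its reads are unchanged (sig1 unchanged, sig4 unchanged); cached 9 stands.
  sig13: dirty, but its reads are unchanged (sig11 unchanged); cached -9 stands.
  sig14: dirty, but its reads are unchanged (sig13 unchanged, sig11 unchanged); cached 9 stands.
  sig15: dirty, but its reads are unchanged (sig14 unchanged, sig9 unchanged); cached 9 stands.
  sig16: dirty, but its reads are unchanged (sig15 unchanged, src1 unchanged); cached 9 stands.
  sig18: dirty, but its reads are unchanged (sig15 unchanged, sig16 unchanged); cached 18 stands.
  sig19: dirty, but its reads are unchanged (sig18 unchanged); cached -18 stands.
  sig21: dirty, but its reads are unchanged (sig19 unchanged, sig7 unchanged); cached -18 stands.
  sig22: dirty, but its reads are unchanged (sig21 unchanged, sig18 unchanged); cached 0 stands.

Note the branch switch — sig2 had no cache and runs now for the first time.

The edit dirties: sig3, sig4, sig5, sig7, sig8, sig9, sig11, sig13, sig14, sig15, sig16, sig18, sig19, sig21, sig22.
2 derived signals run: sig2, sig3.
Cache hits after checking: sig4, sig5, sig7, sig8, sig9, sig11, sig13, sig14, sig15, sig16, sig18, sig19, sig21, sig22.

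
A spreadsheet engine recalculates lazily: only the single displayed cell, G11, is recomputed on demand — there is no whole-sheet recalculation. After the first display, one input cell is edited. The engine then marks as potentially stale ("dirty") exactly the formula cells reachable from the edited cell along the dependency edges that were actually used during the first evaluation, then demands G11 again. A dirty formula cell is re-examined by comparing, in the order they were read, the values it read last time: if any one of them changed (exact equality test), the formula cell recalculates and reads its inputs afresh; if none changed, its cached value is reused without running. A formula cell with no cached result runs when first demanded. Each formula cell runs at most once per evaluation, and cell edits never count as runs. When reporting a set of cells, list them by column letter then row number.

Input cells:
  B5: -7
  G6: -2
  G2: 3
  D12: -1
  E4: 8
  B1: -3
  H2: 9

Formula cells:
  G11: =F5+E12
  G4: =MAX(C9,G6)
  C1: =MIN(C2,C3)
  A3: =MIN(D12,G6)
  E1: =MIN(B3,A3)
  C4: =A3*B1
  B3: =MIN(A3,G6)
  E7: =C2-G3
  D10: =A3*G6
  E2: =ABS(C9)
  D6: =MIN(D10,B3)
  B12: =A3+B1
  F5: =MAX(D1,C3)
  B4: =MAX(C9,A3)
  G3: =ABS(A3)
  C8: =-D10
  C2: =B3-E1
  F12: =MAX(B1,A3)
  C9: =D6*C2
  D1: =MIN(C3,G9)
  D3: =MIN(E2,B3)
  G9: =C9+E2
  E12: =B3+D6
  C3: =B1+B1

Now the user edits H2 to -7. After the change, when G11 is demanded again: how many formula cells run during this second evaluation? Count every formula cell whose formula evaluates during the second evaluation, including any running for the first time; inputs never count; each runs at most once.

Formula cells that run: none — 0 in total.
Key observation: H2 is never demanded by the output, so the edit triggers no recomputation at all.

First evaluation (everything demanded from the output):
  A3 = MIN(-1, -2) = -2
  B3 = MIN(-2, -2) = -2
  C3 = -3 + -3 = -6
  D10 = -2 * -2 = 4
  D6 = MIN(4, -2) = -2
  E1 = MIN(-2, -2) = -2
  C2 = -2 - -2 = 0
  C9 = -2 * 0 = 0
  E2 = ABS(0) = 0
  E12 = -2 + -2 = -4
  G9 = 0 + 0 = 0
  D1 = MIN(-6, 0) = -6
  F5 = MAX(-6, -6) = -6
  G11 = -6 + -4 = -10

Propagation after the edit:
  H2 feeds no computation that the output demands — nothing is marked dirty and nothing runs.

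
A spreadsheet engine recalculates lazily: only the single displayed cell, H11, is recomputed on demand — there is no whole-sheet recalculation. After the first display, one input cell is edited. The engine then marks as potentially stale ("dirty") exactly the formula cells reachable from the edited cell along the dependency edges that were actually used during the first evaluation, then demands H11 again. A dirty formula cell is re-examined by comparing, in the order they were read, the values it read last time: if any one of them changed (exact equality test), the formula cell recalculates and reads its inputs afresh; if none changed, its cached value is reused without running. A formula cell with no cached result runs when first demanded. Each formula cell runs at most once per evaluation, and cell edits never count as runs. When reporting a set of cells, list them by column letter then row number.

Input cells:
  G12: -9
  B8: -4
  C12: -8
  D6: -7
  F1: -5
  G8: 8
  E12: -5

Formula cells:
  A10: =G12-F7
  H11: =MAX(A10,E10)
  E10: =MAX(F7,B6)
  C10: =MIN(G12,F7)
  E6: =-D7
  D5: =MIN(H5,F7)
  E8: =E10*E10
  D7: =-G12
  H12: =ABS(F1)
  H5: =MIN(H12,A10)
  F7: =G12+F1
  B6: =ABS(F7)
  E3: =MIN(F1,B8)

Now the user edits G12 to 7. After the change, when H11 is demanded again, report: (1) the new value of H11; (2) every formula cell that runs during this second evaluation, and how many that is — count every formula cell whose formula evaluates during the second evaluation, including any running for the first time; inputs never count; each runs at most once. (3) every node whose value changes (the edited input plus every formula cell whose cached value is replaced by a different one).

New value of H11: 5.
Formula cells that run: A10, B6, E10, F7, H11 — 5 in total.
Values that change: B6, E10, F7, G12, H11.

First evaluation (everything demanded from the output):
  F7 = -9 + -5 = -14
  A10 = -9 - -14 = 5
  B6 = ABS(-14) = 14
  E10 = MAX(-14, 14) = 14
  H11 = MAX(5, 14) = 14

Propagation after the edit:
  F7: runs — G12 -9->7; result 2.
  A10: runs — G12 -9->7; F7 -14->2; result 5 (same value as before).
  B6: runs — F7 -14->2; result 2.
  E10: runs — F7 -14->2; B6 14->2; result 2.
  H11: runs — E10 14->2; result 5.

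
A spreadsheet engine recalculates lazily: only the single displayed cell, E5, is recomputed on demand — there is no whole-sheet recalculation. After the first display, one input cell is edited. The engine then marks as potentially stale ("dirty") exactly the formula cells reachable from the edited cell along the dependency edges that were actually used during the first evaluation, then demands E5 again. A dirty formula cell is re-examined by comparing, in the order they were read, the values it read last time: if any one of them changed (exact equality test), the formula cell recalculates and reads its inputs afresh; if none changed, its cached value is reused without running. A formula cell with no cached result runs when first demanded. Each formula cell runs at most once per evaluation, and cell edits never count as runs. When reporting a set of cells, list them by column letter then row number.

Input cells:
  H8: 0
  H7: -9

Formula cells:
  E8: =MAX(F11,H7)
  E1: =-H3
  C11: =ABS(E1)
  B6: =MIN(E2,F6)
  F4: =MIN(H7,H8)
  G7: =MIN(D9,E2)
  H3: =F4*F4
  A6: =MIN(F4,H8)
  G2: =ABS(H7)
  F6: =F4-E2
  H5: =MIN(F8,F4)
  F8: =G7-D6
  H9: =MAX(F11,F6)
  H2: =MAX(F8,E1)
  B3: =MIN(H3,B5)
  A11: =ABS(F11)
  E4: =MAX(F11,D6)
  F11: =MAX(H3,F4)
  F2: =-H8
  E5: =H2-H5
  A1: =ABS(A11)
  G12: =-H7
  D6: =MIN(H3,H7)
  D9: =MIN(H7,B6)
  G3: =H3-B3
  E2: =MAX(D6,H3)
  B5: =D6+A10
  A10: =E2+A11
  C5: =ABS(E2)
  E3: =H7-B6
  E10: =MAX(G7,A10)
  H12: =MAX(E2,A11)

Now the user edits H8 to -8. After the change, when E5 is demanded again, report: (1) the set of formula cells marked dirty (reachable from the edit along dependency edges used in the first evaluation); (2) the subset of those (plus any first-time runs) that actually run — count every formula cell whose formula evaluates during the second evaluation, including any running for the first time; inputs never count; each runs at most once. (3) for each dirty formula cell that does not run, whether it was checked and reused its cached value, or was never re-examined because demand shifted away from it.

Marked dirty: B6, D6, D9, E1, E2, E5, F4, F6, F8, G7, H2, H3, H5.
Formula cells that run: F4 — 1 in total.
Checked but reused from cache: B6, D6, D9, E1, E2, E5, F6, F8, G7, H2, H3, H5.
Key observation: the change is absorbed at F4 — it re-runs but produces the same value, and the output's value is unchanged.

First evaluation (everything demanded from the output):
  F4 = MIN(-9, 0) = -9
  H3 = -9 * -9 = 81
  D6 = MIN(81, -9) = -9
  E1 = -(81) = -81
  E2 = MAX(-9, 81) = 81
  F6 = -9 - 81 = -90
  B6 = MIN(81, -90) = -90
  D9 = MIN(-9, -90) = -90
  G7 = MIN(-90, 81) = -90
  F8 = -90 - -9 = -81
  H2 = MAX(-81, -81) = -81
  H5 = MIN(-81, -9) = -81
  E5 = -81 - -81 = 0

Propagation after the edit:
  F4: runs — H8 0->-8; result -9 (same value as before).
  H3: checked — values it read are unchanged (F4 unchanged, F4 unchanged); reused cached 81 without running.
  D6: checked — values it read are unchanged (H3 unchanged, H7 unchanged); reused cached -9 without running.
  E1: checked — values it read are unchanged (H3 unchanged); reused cached -81 without running.
  E2: checked — values it read are unchanged (D6 unchanged, H3 unchanged); reused cached 81 without running.
  F6: checked — values it read are unchanged (F4 unchanged, E2 unchanged); reused cached -90 without running.
  B6: checked — values it read are unchanged (E2 unchanged, F6 unchanged); reused cached -90 without running.
  D9: checked — values it read are unchanged (H7 unchanged, B6 unchanged); reused cached -90 without running.
  G7: checked — values it read are unchanged (D9 unchanged, E2 unchanged); reused cached -90 without running.
  F8: checked — values it read are unchanged (G7 unchanged, D6 unchanged); reused cached -81 without running.
  H2: checked — values it read are unchanged (F8 unchanged, E1 unchanged); reused cached -81 without running.
  H5: checked — values it read are unchanged (F8 unchanged, F4 unchanged); reused cached -81 without running.
  E5: checked — values it read are unchanged (H2 unchanged, H5 unchanged); reused cached 0 without running.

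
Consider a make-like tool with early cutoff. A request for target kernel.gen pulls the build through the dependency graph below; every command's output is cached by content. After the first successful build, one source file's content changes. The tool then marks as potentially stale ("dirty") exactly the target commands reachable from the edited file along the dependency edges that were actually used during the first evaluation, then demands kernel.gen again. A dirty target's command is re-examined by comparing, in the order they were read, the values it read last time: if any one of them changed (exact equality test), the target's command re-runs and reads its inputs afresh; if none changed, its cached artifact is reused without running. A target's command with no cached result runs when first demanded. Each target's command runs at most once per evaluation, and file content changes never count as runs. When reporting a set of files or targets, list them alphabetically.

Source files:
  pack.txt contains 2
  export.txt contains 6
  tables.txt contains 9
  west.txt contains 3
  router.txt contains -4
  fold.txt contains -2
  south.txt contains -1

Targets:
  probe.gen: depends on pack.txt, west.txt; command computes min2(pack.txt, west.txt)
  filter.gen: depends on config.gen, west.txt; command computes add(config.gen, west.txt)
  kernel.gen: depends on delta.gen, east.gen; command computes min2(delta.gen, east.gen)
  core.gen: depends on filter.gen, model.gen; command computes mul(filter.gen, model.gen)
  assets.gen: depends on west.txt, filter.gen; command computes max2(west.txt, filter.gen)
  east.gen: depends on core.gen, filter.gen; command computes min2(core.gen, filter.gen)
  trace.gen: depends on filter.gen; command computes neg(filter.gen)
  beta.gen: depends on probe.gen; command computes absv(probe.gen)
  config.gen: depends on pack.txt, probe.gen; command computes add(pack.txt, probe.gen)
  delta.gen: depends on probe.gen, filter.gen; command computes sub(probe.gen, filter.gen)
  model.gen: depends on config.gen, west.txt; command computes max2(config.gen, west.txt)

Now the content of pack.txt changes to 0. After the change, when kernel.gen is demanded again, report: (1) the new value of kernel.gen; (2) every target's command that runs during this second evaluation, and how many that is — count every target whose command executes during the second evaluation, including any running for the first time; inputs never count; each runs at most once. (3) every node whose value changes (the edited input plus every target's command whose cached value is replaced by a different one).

Demanding kernel.gen again yields -3.
8 target commands run: config.gen, core.gen, delta.gen, east.gen, filter.gen, kernel.gen, model.gen, probe.gen.
The nodes whose values change: config.gen, core.gen, delta.gen, east.gen, filter.gen, kernel.gen, model.gen, pack.txt, probe.gen.

First demand of the output computes:
  probe.gen = min2(2, 3) = 2
  config.gen = add(2, 2) = 4
  filter.gen = add(4, 3) = 7
  delta.gen = sub(2, 7) = -5
  model.gen = max2(4, 3) = 4
  core.gen = mul(7, 4) = 28
  east.gen = min2(28, 7) = 7
  kernel.gen = min2(-5, 7) = -5

After the edit, cleaning proceeds:
  probe.gen: a read changed (pack.txt 2->0) — executes, giving 0.
  config.gen: a read changed (pack.txt 2->0; probe.gen 2->0) — executes, giving 0.
  filter.gen: a read changed (config.gen 4->0) — executes, giving 3.
  delta.gen: a read changed (probe.gen 2->0; filter.gen 7->3) — executes, giving -3.
  model.gen: a read changed (config.gen 4->0) — executes, giving 3.
  core.gen: a read changed (filter.gen 7->3; model.gen 4->3) — executes, giving 9.
  east.gen: a read changed (core.gen 28->9; filter.gen 7->3) — executes, giving 3.
  kernel.gen: a read changed (delta.gen -5->-3; east.gen 7->3) — executes, giving -3.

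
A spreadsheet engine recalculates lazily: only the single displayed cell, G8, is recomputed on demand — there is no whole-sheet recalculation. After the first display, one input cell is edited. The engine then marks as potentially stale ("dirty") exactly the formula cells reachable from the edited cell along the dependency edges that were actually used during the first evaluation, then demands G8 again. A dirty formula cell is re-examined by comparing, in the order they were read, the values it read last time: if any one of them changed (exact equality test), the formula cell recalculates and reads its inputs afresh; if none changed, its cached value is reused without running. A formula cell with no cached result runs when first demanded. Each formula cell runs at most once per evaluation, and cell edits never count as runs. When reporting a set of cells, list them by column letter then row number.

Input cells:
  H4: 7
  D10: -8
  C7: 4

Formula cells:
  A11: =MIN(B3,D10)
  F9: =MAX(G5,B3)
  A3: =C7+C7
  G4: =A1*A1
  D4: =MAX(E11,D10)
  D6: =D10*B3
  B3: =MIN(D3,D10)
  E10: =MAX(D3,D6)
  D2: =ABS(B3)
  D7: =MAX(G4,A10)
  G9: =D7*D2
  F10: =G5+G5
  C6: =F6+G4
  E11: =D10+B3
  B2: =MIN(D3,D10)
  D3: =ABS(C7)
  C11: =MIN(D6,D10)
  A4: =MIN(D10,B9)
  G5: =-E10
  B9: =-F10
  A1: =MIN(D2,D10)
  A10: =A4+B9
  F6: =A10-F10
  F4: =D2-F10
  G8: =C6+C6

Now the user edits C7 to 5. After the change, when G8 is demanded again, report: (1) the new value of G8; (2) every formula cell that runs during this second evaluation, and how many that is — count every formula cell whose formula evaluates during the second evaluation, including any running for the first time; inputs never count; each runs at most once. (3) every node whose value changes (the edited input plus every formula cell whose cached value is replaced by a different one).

First evaluation (everything demanded from the output):
  D3 = ABS(4) = 4
  B3 = MIN(4, -8) = -8
  D2 = ABS(-8) = 8
  A1 = MIN(8, -8) = -8
  D6 = -8 * -8 = 64
  E10 = MAX(4, 64) = 64
  G4 = -8 * -8 = 64
  G5 = -(64) = -64
  F10 = -64 + -64 = -128
  B9 = -(-128) = 128
  A4 = MIN(-8, 128) = -8
  A10 = -8 + 128 = 120
  F6 = 120 - -128 = 248
  C6 = 248 + 64 = 312
  G8 = 312 + 312 = 624

Propagation after the edit:
  D3: runs — C7 4->5; result 5.
  B3: runs — D3 4->5; result -8 (same value as before).
  D2: checked — values it read are unchanged (B3 unchanged); reused cached 8 without running.
  A1: checked — values it read are unchanged (D2 unchanged, D10 unchanged); reused cached -8 without running.
  D6: checked — values it read are unchanged (D10 unchanged, B3 unchanged); reused cached 64 without running.
  E10: runs — D3 4->5; result 64 (same value as before).
  G4: checked — values it read are unchanged (A1 unchanged, A1 unchanged); reused cached 64 without running.
  G5: checked — values it read are unchanged (E10 unchanged); reused cached -64 without running.
  F10: checked — values it read are unchanged (G5 unchanged, G5 unchanged); reused cached -128 without running.
  B9: checked — values it read are unchanged (F10 unchanged); reused cached 128 without running.
  A4: checked — values it read are unchanged (D10 unchanged, B9 unchanged); reused cached -8 without running.
  A10: checked — values it read are unchanged (A4 unchanged, B9 unchanged); reused cached 120 without running.
  F6: checked — values it read are unchanged (A10 unchanged, F10 unchanged); reused cached 248 without running.
  C6: checked — values it read are unchanged (F6 unchanged, G4 unchanged); reused cached 312 without running.
  G8: checked — values it read are unchanged (C6 unchanged, C6 unchanged); reused cached 624 without running.

Key observation: the cutoff stops propagation at D6 — its inputs' values are unchanged, so it reuses its cache.

New value of G8: 624.
Formula cells that run: B3, D3, E10 — 3 in total.
Values that change: C7, D3.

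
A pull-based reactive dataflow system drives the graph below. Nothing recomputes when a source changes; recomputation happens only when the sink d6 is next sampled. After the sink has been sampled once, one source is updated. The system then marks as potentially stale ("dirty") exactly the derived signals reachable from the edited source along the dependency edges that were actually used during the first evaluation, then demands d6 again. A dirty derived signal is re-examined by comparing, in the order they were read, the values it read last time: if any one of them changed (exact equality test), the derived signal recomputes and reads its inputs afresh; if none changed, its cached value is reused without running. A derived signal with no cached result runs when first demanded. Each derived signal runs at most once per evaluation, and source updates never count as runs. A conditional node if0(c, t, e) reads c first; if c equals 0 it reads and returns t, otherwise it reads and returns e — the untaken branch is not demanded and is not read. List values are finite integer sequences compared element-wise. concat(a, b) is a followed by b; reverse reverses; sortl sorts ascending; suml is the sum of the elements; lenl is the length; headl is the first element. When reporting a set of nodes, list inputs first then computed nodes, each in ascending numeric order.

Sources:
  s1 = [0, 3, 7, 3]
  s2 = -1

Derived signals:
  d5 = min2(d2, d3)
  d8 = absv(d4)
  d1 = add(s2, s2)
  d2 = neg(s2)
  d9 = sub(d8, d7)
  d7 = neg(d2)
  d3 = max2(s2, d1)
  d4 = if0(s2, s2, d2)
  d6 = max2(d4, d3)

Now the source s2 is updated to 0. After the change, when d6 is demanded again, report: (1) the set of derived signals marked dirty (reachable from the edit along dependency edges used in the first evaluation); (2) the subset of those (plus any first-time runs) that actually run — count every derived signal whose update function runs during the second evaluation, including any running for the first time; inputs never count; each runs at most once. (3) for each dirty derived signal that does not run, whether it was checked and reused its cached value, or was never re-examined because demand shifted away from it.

First evaluation (everything demanded from the output):
  d1 = add(-1, -1) = -2
  d2 = neg(-1) = 1
  d3 = max2(-1, -2) = -1
  d4 = if0(s2=-1 -> else branch d2) = 1
  d6 = max2(1, -1) = 1

Propagation after the edit:
  d1: runs — s2 -1->0; s2 -1->0; result 0.
  d2: marked dirty but never re-examined — demand shifted away from it.
  d3: runs — s2 -1->0; d1 -2->0; result 0.
  d4: runs — s2 -1->0; result 0.
  d6: runs — d4 1->0; d3 -1->0; result 0.

Key observation: a condition flipped, so demand moved to the other branch — d2 is never re-examined.

Marked dirty: d1, d2, d3, d4, d6.
Derived signals that run: d1, d3, d4, d6 — 4 in total.
Never re-examined (demand shifted away): d2.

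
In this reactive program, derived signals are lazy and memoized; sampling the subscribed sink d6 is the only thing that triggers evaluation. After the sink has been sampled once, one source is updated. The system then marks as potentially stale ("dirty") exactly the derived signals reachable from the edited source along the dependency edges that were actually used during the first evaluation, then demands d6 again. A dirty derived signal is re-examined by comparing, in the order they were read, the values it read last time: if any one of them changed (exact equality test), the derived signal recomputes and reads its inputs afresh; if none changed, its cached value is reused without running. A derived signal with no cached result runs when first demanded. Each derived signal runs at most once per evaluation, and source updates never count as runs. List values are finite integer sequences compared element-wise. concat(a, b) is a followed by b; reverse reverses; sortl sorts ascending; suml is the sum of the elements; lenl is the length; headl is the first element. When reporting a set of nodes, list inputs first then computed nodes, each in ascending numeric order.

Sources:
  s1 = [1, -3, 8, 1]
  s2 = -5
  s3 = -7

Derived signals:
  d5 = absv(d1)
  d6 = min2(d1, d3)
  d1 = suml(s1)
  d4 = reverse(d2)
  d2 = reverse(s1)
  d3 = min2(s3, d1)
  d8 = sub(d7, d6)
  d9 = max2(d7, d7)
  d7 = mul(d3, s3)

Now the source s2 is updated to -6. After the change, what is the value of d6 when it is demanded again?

Demanding d6 again yields -7.
Note the shortcut — nothing in the graph depends on s2 at all, so no recomputation happens.

First demand of the output computes:
  d1 = suml([1, -3, 8, 1]) = 7
  d3 = min2(-7, 7) = -7
  d6 = min2(7, -7) = -7

After the edit, cleaning proceeds:
  no node depends on s2 at all; the second demand re-runs nothing.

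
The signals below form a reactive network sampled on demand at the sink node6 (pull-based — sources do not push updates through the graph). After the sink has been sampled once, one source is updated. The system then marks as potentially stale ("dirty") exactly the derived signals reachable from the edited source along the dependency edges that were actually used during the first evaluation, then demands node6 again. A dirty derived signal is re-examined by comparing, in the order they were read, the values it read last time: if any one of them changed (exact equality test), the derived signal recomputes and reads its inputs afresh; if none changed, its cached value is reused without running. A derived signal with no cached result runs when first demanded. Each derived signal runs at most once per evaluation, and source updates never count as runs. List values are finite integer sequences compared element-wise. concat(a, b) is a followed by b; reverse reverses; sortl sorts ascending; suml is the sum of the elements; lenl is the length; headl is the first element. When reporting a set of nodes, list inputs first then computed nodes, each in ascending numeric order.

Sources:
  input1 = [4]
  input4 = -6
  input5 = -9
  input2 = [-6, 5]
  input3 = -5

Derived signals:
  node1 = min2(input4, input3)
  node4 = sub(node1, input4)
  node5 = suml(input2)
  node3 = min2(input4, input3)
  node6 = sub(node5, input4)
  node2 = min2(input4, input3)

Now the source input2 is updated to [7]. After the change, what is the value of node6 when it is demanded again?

node6 now evaluates to 13.

Initial pass — values computed on the first demand:
  node5 = suml([-6, 5]) = -1
  node6 = sub(-1, -6) = 5

Second demand — change propagation:
  node5: re-runs because input2 [-6, 5]->[7]; new result 7.
  node6: re-runs because node5 -1->7; new result 13.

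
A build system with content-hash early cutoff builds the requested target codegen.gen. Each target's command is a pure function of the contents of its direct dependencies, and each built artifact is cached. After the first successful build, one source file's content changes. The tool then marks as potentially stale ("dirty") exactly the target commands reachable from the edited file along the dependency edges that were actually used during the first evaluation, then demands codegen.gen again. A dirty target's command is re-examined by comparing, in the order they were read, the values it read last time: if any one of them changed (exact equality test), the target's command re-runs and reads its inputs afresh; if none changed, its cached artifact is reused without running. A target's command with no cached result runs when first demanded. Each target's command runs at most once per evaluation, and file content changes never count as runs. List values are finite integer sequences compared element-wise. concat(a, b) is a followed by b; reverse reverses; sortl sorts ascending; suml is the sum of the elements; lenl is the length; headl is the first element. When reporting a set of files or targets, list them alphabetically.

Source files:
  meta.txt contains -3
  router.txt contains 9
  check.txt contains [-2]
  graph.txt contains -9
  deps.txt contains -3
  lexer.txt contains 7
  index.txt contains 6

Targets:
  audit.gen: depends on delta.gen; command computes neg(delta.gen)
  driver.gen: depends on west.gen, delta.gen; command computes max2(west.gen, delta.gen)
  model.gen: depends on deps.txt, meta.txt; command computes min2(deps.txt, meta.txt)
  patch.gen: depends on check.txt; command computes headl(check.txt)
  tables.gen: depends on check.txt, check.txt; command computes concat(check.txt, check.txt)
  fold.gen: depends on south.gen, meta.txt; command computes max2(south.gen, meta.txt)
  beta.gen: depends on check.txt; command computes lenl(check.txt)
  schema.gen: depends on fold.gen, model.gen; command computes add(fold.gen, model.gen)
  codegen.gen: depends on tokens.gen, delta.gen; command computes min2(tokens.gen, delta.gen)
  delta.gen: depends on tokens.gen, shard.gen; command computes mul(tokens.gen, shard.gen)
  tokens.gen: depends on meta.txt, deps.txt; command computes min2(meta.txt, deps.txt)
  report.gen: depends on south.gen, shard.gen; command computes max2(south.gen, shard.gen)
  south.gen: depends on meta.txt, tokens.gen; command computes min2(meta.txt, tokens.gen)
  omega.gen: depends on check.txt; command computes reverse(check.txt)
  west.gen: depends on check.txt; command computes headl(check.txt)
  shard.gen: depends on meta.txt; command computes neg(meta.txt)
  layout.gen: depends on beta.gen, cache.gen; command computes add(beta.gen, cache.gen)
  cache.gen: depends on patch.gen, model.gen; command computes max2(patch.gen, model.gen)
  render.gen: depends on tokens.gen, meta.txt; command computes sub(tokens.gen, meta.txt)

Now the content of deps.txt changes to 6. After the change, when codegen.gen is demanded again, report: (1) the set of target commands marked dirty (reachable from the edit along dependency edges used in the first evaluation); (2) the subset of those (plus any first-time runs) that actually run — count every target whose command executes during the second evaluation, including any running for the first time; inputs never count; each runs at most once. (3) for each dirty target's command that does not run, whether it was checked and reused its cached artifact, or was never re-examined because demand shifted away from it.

First evaluation (everything demanded from the output):
  shard.gen = neg(-3) = 3
  tokens.gen = min2(-3, -3) = -3
  delta.gen = mul(-3, 3) = -9
  codegen.gen = min2(-3, -9) = -9

Propagation after the edit:
  tokens.gen: runs — deps.txt -3->6; result -3 (same value as before).
  delta.gen: checked — values it read are unchanged (tokens.gen unchanged, shard.gen unchanged); reused cached -9 without running.
  codegen.gen: checked — values it read are unchanged (tokens.gen unchanged, delta.gen unchanged); reused cached -9 without running.

Key observation: the change is absorbed at tokens.gen — it re-runs but produces the same value, and the output's value is unchanged.

Marked dirty: codegen.gen, delta.gen, tokens.gen.
Target commands that run: tokens.gen — 1 in total.
Checked but reused from cache: codegen.gen, delta.gen.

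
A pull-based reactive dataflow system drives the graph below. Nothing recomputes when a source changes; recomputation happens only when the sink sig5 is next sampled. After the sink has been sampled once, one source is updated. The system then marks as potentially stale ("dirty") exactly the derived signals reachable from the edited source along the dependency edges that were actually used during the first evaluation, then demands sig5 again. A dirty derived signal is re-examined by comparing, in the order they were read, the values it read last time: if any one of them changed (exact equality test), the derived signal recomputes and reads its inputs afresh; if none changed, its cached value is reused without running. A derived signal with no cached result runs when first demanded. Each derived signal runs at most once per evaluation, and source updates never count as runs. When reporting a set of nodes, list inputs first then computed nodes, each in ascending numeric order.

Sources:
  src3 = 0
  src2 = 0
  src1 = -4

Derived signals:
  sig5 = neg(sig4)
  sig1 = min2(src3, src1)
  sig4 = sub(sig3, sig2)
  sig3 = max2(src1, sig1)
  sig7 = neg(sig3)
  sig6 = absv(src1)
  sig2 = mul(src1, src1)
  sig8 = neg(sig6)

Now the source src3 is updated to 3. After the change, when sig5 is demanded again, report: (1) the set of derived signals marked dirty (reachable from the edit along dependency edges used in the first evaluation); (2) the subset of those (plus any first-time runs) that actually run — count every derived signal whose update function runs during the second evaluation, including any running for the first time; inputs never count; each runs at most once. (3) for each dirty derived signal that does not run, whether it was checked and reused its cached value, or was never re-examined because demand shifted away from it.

Marked dirty: sig1, sig3, sig4, sig5.
Derived signals that run: sig1 — 1 in total.
Checked but reused from cache: sig3, sig4, sig5.
Key observation: the change is absorbed at sig1 — it re-runs but produces the same value, and the output's value is unchanged.

First evaluation (everything demanded from the output):
  sig1 = min2(0, -4) = -4
  sig2 = mul(-4, -4) = 16
  sig3 = max2(-4, -4) = -4
  sig4 = sub(-4, 16) = -20
  sig5 = neg(-20) = 20

Propagation after the edit:
  sig1: runs — src3 0->3; result -4 (same value as before).
  sig3: checked — values it read are unchanged (src1 unchanged, sig1 unchanged); reused cached -4 without running.
  sig4: checked — values it read are unchanged (sig3 unchanged, sig2 unchanged); reused cached -20 without running.
  sig5: checked — values it read are unchanged (sig4 unchanged); reused cached 20 without running.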